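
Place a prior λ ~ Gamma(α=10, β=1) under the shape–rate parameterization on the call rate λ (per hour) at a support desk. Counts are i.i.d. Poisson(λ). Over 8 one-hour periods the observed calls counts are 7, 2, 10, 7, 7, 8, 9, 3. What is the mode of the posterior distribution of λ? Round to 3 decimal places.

λ̂_MAP = 6.889

Σxᵢ = 7+2+10+7+7+8+9+3 = 53, with n = 8.
Posterior ∝ λ^9e^(−1λ) · λ^53e^(−8λ) = λ^62e^(−9λ), i.e. Gamma(shape=63, rate=9).
The mode of a Gamma(a, b) with a ≥ 1 (shape–rate) is (a−1)/b = 62/9 ≈ 6.889.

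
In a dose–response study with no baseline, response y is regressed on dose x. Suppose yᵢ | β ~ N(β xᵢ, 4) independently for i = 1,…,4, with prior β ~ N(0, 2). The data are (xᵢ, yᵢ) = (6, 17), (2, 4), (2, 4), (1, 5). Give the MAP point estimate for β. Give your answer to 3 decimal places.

β̂_MAP = 2.617

log p(β | y) = −Σ(yᵢ − βxᵢ)²/(2·4) − β²/(2·2) + const.
Setting the derivative to zero: Σxᵢ(yᵢ − βxᵢ)/4 − β/2 = 0, so β = Σxᵢyᵢ / (Σxᵢ² + σ²/τ²).
Σxᵢyᵢ = 6·17 + 2·4 + 2·4 + 1·5 = 123; Σxᵢ² = 45; σ²/τ² = 2.
β̂_MAP = 123 / (45 + 2) = 123/47 ≈ 2.617.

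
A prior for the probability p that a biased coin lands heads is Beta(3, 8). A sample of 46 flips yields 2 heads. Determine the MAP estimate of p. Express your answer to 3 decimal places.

Prior: Beta(3, 8).
Data: 2 successes in 46 trials. The binomial likelihood contributes p^2(1−p)^44, so the posterior is Beta(3+2, 8+44) = Beta(5, 52).
For Beta(a, b) with a, b > 1 the mode is (a−1)/(a+b−2) = 4/55 ≈ 0.073.

p̂_MAP = 0.073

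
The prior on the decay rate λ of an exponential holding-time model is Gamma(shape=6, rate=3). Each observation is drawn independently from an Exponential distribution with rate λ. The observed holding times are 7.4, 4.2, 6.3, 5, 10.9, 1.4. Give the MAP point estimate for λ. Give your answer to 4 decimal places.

λ̂_MAP = 0.2880

The Exponential(rate=λ) likelihood is ∝ λ^n e^(−λΣtᵢ). Here n = 6 and Σtᵢ = 7.4 + 4.2 + 6.3 + 5 + 10.9 + 1.4 = 35.2.
Posterior ∝ λ^5e^(−3λ) · λ^6e^(−35.2λ) = λ^11e^(−38.2λ), i.e. Gamma(12, 38.2).
Mode = (a−1)/b = 11/38.2 ≈ 0.2880.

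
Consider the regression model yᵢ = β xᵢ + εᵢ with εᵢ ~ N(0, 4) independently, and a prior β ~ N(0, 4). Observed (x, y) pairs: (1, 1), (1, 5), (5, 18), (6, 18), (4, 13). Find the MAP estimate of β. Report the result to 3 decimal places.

log p(β | y) = −Σ(yᵢ − βxᵢ)²/(2·4) − β²/(2·4) + const.
Setting the derivative to zero: Σxᵢ(yᵢ − βxᵢ)/4 − β/4 = 0, so β = Σxᵢyᵢ / (Σxᵢ² + σ²/τ²).
Σxᵢyᵢ = 1·1 + 1·5 + 5·18 + 6·18 + 4·13 = 256; Σxᵢ² = 79; σ²/τ² = 1.
β̂_MAP = 256 / (79 + 1) = 256/80 ≈ 3.200.

β̂_MAP = 3.200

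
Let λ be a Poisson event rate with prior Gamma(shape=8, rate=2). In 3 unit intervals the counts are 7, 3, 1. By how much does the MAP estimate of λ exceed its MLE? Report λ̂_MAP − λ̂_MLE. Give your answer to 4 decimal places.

MAP − MLE = -0.0667

Σxᵢ = 11. Posterior is Gamma(19, 5); MAP = (19−1)/5 = 18/5 ≈ 3.60000.
MLE = x̄ = 11/3 ≈ 3.66667.
Difference = 18/5 − 11/3 = -1/15 ≈ -0.0667.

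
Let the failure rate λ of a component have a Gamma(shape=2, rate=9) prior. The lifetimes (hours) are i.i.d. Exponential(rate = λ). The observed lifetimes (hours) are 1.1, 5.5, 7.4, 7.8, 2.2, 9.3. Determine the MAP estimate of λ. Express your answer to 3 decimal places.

The Exponential(rate=λ) likelihood is ∝ λ^n e^(−λΣtᵢ). Here n = 6 and Σtᵢ = 1.1 + 5.5 + 7.4 + 7.8 + 2.2 + 9.3 = 33.3.
Posterior ∝ λe^(−9λ) · λ^6e^(−33.3λ) = λ^7e^(−42.3λ), i.e. Gamma(8, 42.3).
Mode = (a−1)/b = 7/42.3 ≈ 0.165.

λ̂_MAP = 0.165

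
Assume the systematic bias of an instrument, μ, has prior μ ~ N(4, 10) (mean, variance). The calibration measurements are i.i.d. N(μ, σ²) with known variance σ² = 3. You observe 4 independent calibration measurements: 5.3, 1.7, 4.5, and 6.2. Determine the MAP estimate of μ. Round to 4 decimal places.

μ̂_MAP = 4.3953

n = 4; x̄ = (5.3 + 1.7 + 4.5 + 6.2)/4 = 17.7/4 = 4.425.
For a Normal prior and Normal likelihood with known variance, the posterior is Normal; its mode equals its mean, the precision-weighted average.
Prior precision 1/σ₀² = 1/10 = 0.1; data precision n/σ² = 4/3.
μ̂ = (0.1·4 + (4/3)·4.425) / (0.1 + 4/3) = 6.3/(43/30) = 189/43 ≈ 4.3953.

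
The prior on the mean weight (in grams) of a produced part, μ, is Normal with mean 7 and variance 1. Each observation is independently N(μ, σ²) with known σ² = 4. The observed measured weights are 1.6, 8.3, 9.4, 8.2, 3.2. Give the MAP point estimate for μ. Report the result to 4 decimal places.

n = 5; x̄ = (1.6 + 8.3 + 9.4 + 8.2 + 3.2)/5 = 30.7/5 = 6.14.
For a Normal prior and Normal likelihood with known variance, the posterior is Normal; its mode equals its mean, the precision-weighted average.
Prior precision 1/σ₀² = 1/1 = 1; data precision n/σ² = 5/4 = 1.25.
μ̂ = (1·7 + 1.25·6.14) / (1 + 1.25) = 14.675/2.25 = 587/90 ≈ 6.5222.

μ̂_MAP = 6.5222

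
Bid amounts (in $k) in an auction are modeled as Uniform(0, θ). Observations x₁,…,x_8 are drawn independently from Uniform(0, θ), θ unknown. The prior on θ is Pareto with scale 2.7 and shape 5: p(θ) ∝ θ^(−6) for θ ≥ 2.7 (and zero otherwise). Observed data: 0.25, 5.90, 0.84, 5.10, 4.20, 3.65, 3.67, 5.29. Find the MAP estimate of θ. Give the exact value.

θ̂_MAP = 5.90

The Uniform(0, θ) likelihood is θ^(−n) for θ ≥ max(xᵢ), zero otherwise. Here max(xᵢ) = 5.90.
Posterior ∝ θ^(−6) · θ^(−8) = θ^(−14) on θ ≥ max(2.7, 5.90) = 5.90.
This density is strictly decreasing in θ, so the posterior mode lies at the lower boundary of the support.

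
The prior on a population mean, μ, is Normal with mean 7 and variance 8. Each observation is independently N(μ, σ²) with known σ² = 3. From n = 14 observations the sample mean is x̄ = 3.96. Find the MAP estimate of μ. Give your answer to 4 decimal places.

n = 14, x̄ = 3.96.
For a Normal prior and Normal likelihood with known variance, the posterior is Normal; its mode equals its mean, the precision-weighted average.
Prior precision 1/σ₀² = 1/8 = 0.125; data precision n/σ² = 14/3.
μ̂ = (0.125·7 + (14/3)·3.96) / (0.125 + 14/3) = 19.355/(115/24) = 11613/2875 ≈ 4.0393.

μ̂_MAP = 4.0393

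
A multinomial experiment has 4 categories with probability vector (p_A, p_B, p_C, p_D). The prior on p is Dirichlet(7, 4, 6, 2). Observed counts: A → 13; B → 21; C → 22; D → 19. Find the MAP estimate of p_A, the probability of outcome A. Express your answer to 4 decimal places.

The posterior is Dirichlet(αᵢ + nᵢ) = Dirichlet(20, 25, 28, 21).
For a Dirichlet(a₁,…,a_K) with all aᵢ > 1, the mode has j-th component (aⱼ − 1)/(Σaᵢ − K).
Here Σaᵢ = 94 and K = 4, so p_A = (20 − 1)/(94 − 4) = 19/90 ≈ 0.2111.

MAP estimate of p_A = 0.2111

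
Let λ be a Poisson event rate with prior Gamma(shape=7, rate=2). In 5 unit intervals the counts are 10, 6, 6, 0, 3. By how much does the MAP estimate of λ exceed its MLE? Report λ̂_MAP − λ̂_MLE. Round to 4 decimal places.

MAP − MLE = -0.5714

Σxᵢ = 25. Posterior is Gamma(32, 7); MAP = (32−1)/7 = 31/7 ≈ 4.42857.
MLE = x̄ = 25/5 ≈ 5.00000.
Difference = 31/7 − 25/5 = -4/7 ≈ -0.5714.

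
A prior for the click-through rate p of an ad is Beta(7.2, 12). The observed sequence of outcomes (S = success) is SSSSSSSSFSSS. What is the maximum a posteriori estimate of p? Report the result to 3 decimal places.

Prior: Beta(7.2, 12).
Data: 11 successes in 12 trials (from the sequence). The binomial likelihood contributes p^11(1−p)^1, so the posterior is Beta(7.2+11, 12+1) = Beta(18.2, 13).
For Beta(a, b) with a, b > 1 the mode is (a−1)/(a+b−2) = 17.2/29.2 ≈ 0.589.

p̂_MAP = 0.589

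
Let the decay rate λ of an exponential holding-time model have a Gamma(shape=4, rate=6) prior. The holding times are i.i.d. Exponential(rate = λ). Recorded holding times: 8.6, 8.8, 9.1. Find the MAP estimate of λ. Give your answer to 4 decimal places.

λ̂_MAP = 0.1846

The Exponential(rate=λ) likelihood is ∝ λ^n e^(−λΣtᵢ). Here n = 3 and Σtᵢ = 8.6 + 8.8 + 9.1 = 26.5.
Posterior ∝ λ^3e^(−6λ) · λ^3e^(−26.5λ) = λ^6e^(−32.5λ), i.e. Gamma(7, 32.5).
Mode = (a−1)/b = 6/32.5 ≈ 0.1846.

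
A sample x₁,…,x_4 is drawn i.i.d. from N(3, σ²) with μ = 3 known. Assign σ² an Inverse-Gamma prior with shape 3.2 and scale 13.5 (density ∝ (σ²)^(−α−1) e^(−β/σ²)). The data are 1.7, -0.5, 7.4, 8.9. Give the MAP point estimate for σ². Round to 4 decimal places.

σ̂²_MAP = 7.6702

Sum of squared deviations about the known mean: SS = (1.7−3)² + (-0.5−3)² + (7.4−3)² + (8.9−3)² = 68.11.
The Normal likelihood contributes (σ²)^(−n/2) exp(−SS/(2σ²)), so the posterior is Inverse-Gamma(α + n/2, β + SS/2) = Inverse-Gamma(5.2, 47.555).
The mode of Inverse-Gamma(a, b) is b/(a+1) = 47.555/6.2 ≈ 7.6702.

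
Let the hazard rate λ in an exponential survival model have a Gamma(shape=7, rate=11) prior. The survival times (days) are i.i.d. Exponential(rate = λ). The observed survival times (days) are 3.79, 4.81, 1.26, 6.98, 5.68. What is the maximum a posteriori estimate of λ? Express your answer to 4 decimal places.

The Exponential(rate=λ) likelihood is ∝ λ^n e^(−λΣtᵢ). Here n = 5 and Σtᵢ = 3.79 + 4.81 + 1.26 + 6.98 + 5.68 = 22.52.
Posterior ∝ λ^6e^(−11λ) · λ^5e^(−22.52λ) = λ^11e^(−33.52λ), i.e. Gamma(12, 33.52).
Mode = (a−1)/b = 11/33.52 ≈ 0.3282.

λ̂_MAP = 0.3282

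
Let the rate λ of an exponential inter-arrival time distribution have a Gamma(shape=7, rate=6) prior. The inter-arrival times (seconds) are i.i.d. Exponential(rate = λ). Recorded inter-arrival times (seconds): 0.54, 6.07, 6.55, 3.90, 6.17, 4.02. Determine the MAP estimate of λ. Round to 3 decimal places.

λ̂_MAP = 0.361

The Exponential(rate=λ) likelihood is ∝ λ^n e^(−λΣtᵢ). Here n = 6 and Σtᵢ = 0.54 + 6.07 + 6.55 + 3.90 + 6.17 + 4.02 = 27.25.
Posterior ∝ λ^6e^(−6λ) · λ^6e^(−27.25λ) = λ^12e^(−33.25λ), i.e. Gamma(13, 33.25).
Mode = (a−1)/b = 12/33.25 ≈ 0.361.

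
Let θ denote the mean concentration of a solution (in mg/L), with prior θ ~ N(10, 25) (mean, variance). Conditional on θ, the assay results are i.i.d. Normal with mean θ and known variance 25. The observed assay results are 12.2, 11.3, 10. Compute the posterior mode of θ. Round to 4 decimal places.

θ̂_MAP = 10.8750

n = 3; x̄ = (12.2 + 11.3 + 10)/3 = 33.5/3 = 67/6 ≈ 11.1667.
For a Normal prior and Normal likelihood with known variance, the posterior is Normal; its mode equals its mean, the precision-weighted average.
Prior precision 1/σ₀² = 1/25 = 0.04; data precision n/σ² = 3/25 = 0.12.
θ̂ = (0.04·10 + 0.12·(67/6)) / (0.04 + 0.12) = 1.74/0.16 = 10.8750.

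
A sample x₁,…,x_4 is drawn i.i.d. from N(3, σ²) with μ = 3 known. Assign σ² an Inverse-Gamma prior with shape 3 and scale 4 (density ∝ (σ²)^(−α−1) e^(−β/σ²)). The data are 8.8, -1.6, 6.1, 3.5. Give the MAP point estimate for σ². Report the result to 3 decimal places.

σ̂²_MAP = 6.055

Sum of squared deviations about the known mean: SS = (8.8−3)² + (-1.6−3)² + (6.1−3)² + (3.5−3)² = 64.66.
The Normal likelihood contributes (σ²)^(−n/2) exp(−SS/(2σ²)), so the posterior is Inverse-Gamma(α + n/2, β + SS/2) = Inverse-Gamma(5, 36.33).
The mode of Inverse-Gamma(a, b) is b/(a+1) = 36.33/6 ≈ 6.055.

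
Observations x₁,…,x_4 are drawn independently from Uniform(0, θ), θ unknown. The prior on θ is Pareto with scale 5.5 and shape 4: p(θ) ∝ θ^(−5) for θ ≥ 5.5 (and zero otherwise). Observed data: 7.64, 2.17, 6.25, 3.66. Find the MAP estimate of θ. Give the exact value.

θ̂_MAP = 7.64

The Uniform(0, θ) likelihood is θ^(−n) for θ ≥ max(xᵢ), zero otherwise. Here max(xᵢ) = 7.64.
Posterior ∝ θ^(−5) · θ^(−4) = θ^(−9) on θ ≥ max(5.5, 7.64) = 7.64.
This density is strictly decreasing in θ, so the posterior mode lies at the lower boundary of the support.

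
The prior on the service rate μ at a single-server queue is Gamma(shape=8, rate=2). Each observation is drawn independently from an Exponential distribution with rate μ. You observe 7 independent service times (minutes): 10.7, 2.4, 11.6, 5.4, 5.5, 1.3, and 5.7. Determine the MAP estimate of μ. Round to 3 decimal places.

μ̂_MAP = 0.314

The Exponential(rate=μ) likelihood is ∝ μ^n e^(−μΣtᵢ). Here n = 7 and Σtᵢ = 10.7 + 2.4 + 11.6 + 5.4 + 5.5 + 1.3 + 5.7 = 42.6.
Posterior ∝ μ^7e^(−2μ) · μ^7e^(−42.6μ) = μ^14e^(−44.6μ), i.e. Gamma(15, 44.6).
Mode = (a−1)/b = 14/44.6 ≈ 0.314.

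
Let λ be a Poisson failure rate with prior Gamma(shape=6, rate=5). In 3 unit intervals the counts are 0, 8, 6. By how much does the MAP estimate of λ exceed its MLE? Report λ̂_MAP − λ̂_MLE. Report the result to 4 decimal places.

Σxᵢ = 14. Posterior is Gamma(20, 8); MAP = (20−1)/8 = 19/8 ≈ 2.37500.
MLE = x̄ = 14/3 ≈ 4.66667.
Difference = 19/8 − 14/3 = -55/24 ≈ -2.2917.

MAP − MLE = -2.2917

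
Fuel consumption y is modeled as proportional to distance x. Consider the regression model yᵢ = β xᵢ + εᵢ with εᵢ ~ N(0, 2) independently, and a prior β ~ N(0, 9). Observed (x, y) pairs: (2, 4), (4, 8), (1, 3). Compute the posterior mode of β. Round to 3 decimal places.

β̂_MAP = 2.026

log p(β | y) = −Σ(yᵢ − βxᵢ)²/(2·2) − β²/(2·9) + const.
Setting the derivative to zero: Σxᵢ(yᵢ − βxᵢ)/2 − β/9 = 0, so β = Σxᵢyᵢ / (Σxᵢ² + σ²/τ²).
Σxᵢyᵢ = 2·4 + 4·8 + 1·3 = 43; Σxᵢ² = 21; σ²/τ² = 2/9.
β̂_MAP = 43 / (21 + 2/9) = 43/(191/9) = 387/191 ≈ 2.026.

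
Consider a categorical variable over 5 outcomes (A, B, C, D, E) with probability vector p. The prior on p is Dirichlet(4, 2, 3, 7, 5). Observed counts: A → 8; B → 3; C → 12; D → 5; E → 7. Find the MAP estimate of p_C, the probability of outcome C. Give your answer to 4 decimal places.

MAP estimate of p_C = 0.2745

The posterior is Dirichlet(αᵢ + nᵢ) = Dirichlet(12, 5, 15, 12, 12).
For a Dirichlet(a₁,…,a_K) with all aᵢ > 1, the mode has j-th component (aⱼ − 1)/(Σaᵢ − K).
Here Σaᵢ = 56 and K = 5, so p_C = (15 − 1)/(56 − 5) = 14/51 ≈ 0.2745.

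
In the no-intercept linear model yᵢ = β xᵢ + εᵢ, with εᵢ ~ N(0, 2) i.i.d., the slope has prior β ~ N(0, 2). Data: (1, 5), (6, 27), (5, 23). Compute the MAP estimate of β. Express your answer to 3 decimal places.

log p(β | y) = −Σ(yᵢ − βxᵢ)²/(2·2) − β²/(2·2) + const.
Setting the derivative to zero: Σxᵢ(yᵢ − βxᵢ)/2 − β/2 = 0, so β = Σxᵢyᵢ / (Σxᵢ² + σ²/τ²).
Σxᵢyᵢ = 1·5 + 6·27 + 5·23 = 282; Σxᵢ² = 62; σ²/τ² = 1.
β̂_MAP = 282 / (62 + 1) = 282/63 ≈ 4.476.

β̂_MAP = 4.476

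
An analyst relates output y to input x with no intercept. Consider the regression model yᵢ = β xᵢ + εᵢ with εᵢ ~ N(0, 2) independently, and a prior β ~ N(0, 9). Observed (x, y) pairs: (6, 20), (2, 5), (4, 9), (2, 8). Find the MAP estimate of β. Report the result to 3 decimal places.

β̂_MAP = 3.022

log p(β | y) = −Σ(yᵢ − βxᵢ)²/(2·2) − β²/(2·9) + const.
Setting the derivative to zero: Σxᵢ(yᵢ − βxᵢ)/2 − β/9 = 0, so β = Σxᵢyᵢ / (Σxᵢ² + σ²/τ²).
Σxᵢyᵢ = 6·20 + 2·5 + 4·9 + 2·8 = 182; Σxᵢ² = 60; σ²/τ² = 2/9.
β̂_MAP = 182 / (60 + 2/9) = 182/(542/9) = 819/271 ≈ 3.022.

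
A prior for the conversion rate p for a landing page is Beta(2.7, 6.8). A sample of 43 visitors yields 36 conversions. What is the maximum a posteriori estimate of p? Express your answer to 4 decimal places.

Prior: Beta(2.7, 6.8).
Data: 36 successes in 43 trials. The binomial likelihood contributes p^36(1−p)^7, so the posterior is Beta(2.7+36, 6.8+7) = Beta(38.7, 13.8).
For Beta(a, b) with a, b > 1 the mode is (a−1)/(a+b−2) = 37.7/50.5 ≈ 0.7465.

p̂_MAP = 0.7465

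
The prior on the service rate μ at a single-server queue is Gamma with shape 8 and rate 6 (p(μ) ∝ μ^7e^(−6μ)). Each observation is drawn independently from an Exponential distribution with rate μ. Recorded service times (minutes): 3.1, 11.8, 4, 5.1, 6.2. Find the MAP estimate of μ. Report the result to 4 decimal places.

μ̂_MAP = 0.3315

The Exponential(rate=μ) likelihood is ∝ μ^n e^(−μΣtᵢ). Here n = 5 and Σtᵢ = 3.1 + 11.8 + 4 + 5.1 + 6.2 = 30.2.
Posterior ∝ μ^7e^(−6μ) · μ^5e^(−30.2μ) = μ^12e^(−36.2μ), i.e. Gamma(13, 36.2).
Mode = (a−1)/b = 12/36.2 ≈ 0.3315.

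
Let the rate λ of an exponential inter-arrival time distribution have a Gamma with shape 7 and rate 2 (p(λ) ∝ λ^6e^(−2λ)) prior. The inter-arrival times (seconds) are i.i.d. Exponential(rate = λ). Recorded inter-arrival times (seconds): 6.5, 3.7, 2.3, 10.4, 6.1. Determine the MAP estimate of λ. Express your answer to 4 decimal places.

λ̂_MAP = 0.3548

The Exponential(rate=λ) likelihood is ∝ λ^n e^(−λΣtᵢ). Here n = 5 and Σtᵢ = 6.5 + 3.7 + 2.3 + 10.4 + 6.1 = 29.
Posterior ∝ λ^6e^(−2λ) · λ^5e^(−29λ) = λ^11e^(−31λ), i.e. Gamma(12, 31).
Mode = (a−1)/b = 11/31 ≈ 0.3548.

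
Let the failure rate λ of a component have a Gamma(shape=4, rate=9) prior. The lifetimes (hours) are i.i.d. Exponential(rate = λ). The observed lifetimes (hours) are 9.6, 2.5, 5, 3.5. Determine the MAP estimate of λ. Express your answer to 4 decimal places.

λ̂_MAP = 0.2365

The Exponential(rate=λ) likelihood is ∝ λ^n e^(−λΣtᵢ). Here n = 4 and Σtᵢ = 9.6 + 2.5 + 5 + 3.5 = 20.6.
Posterior ∝ λ^3e^(−9λ) · λ^4e^(−20.6λ) = λ^7e^(−29.6λ), i.e. Gamma(8, 29.6).
Mode = (a−1)/b = 7/29.6 ≈ 0.2365.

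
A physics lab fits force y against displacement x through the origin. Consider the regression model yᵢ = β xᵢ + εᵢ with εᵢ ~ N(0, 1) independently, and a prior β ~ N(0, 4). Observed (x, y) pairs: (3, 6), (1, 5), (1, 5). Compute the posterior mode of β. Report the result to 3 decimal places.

β̂_MAP = 2.489

log p(β | y) = −Σ(yᵢ − βxᵢ)²/(2·1) − β²/(2·4) + const.
Setting the derivative to zero: Σxᵢ(yᵢ − βxᵢ)/1 − β/4 = 0, so β = Σxᵢyᵢ / (Σxᵢ² + σ²/τ²).
Σxᵢyᵢ = 3·6 + 1·5 + 1·5 = 28; Σxᵢ² = 11; σ²/τ² = 0.25.
β̂_MAP = 28 / (11 + 0.25) = 28/11.25 ≈ 2.489.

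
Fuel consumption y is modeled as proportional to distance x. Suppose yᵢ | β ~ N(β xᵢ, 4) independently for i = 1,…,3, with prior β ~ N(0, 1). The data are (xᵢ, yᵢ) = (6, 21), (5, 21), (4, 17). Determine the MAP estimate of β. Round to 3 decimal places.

log p(β | y) = −Σ(yᵢ − βxᵢ)²/(2·4) − β²/(2·1) + const.
Setting the derivative to zero: Σxᵢ(yᵢ − βxᵢ)/4 − β/1 = 0, so β = Σxᵢyᵢ / (Σxᵢ² + σ²/τ²).
Σxᵢyᵢ = 6·21 + 5·21 + 4·17 = 299; Σxᵢ² = 77; σ²/τ² = 4.
β̂_MAP = 299 / (77 + 4) = 299/81 ≈ 3.691.

β̂_MAP = 3.691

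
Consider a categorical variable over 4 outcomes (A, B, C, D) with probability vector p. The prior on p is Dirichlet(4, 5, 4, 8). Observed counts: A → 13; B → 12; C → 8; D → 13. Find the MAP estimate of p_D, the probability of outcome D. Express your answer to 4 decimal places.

The posterior is Dirichlet(αᵢ + nᵢ) = Dirichlet(17, 17, 12, 21).
For a Dirichlet(a₁,…,a_K) with all aᵢ > 1, the mode has j-th component (aⱼ − 1)/(Σaᵢ − K).
Here Σaᵢ = 67 and K = 4, so p_D = (21 − 1)/(67 − 4) = 20/63 ≈ 0.3175.

MAP estimate of p_D = 0.3175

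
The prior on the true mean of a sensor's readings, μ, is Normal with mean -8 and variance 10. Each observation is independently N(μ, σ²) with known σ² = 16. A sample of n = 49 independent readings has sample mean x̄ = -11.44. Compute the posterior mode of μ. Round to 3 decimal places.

n = 49, x̄ = -11.44.
For a Normal prior and Normal likelihood with known variance, the posterior is Normal; its mode equals its mean, the precision-weighted average.
Prior precision 1/σ₀² = 1/10 = 0.1; data precision n/σ² = 49/16 = 3.0625.
μ̂ = (0.1·(-8) + 3.0625·(-11.44)) / (0.1 + 3.0625) = (-35.835)/3.1625 = -14334/1265 ≈ -11.331.

μ̂_MAP = -11.331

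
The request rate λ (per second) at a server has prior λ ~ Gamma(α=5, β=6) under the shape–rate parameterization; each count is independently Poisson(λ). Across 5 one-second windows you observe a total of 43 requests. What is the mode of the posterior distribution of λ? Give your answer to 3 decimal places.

Σxᵢ = 43, n = 5.
Posterior ∝ λ^4e^(−6λ) · λ^43e^(−5λ) = λ^47e^(−11λ), i.e. Gamma(shape=48, rate=11).
The mode of a Gamma(a, b) with a ≥ 1 (shape–rate) is (a−1)/b = 47/11 ≈ 4.273.

λ̂_MAP = 4.273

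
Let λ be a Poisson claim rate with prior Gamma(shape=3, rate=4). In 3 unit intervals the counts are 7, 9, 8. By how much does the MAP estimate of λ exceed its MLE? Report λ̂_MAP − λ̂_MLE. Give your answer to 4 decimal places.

MAP − MLE = -4.2857

Σxᵢ = 24. Posterior is Gamma(27, 7); MAP = (27−1)/7 = 26/7 ≈ 3.71429.
MLE = x̄ = 24/3 ≈ 8.00000.
Difference = 26/7 − 24/3 = -30/7 ≈ -4.2857.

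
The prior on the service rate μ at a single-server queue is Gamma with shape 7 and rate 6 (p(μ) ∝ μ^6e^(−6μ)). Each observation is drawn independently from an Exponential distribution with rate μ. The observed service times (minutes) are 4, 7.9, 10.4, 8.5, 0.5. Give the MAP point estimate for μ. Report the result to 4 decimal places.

The Exponential(rate=μ) likelihood is ∝ μ^n e^(−μΣtᵢ). Here n = 5 and Σtᵢ = 4 + 7.9 + 10.4 + 8.5 + 0.5 = 31.3.
Posterior ∝ μ^6e^(−6μ) · μ^5e^(−31.3μ) = μ^11e^(−37.3μ), i.e. Gamma(12, 37.3).
Mode = (a−1)/b = 11/37.3 ≈ 0.2949.

μ̂_MAP = 0.2949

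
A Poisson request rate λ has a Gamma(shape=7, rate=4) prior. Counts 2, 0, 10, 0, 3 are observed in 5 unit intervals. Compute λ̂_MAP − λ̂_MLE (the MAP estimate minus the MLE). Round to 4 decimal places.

Σxᵢ = 15. Posterior is Gamma(22, 9); MAP = (22−1)/9 = 21/9 ≈ 2.33333.
MLE = x̄ = 15/5 ≈ 3.00000.
Difference = 21/9 − 15/5 = -2/3 ≈ -0.6667.

MAP − MLE = -0.6667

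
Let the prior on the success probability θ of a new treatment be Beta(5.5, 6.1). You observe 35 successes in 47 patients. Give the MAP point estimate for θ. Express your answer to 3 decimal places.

θ̂_MAP = 0.698

Prior: Beta(5.5, 6.1).
Data: 35 successes in 47 trials. The binomial likelihood contributes θ^35(1−θ)^12, so the posterior is Beta(5.5+35, 6.1+12) = Beta(40.5, 18.1).
For Beta(a, b) with a, b > 1 the mode is (a−1)/(a+b−2) = 39.5/56.6 ≈ 0.698.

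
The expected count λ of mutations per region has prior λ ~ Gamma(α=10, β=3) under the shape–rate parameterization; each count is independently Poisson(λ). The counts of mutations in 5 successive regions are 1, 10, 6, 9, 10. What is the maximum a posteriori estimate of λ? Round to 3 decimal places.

Σxᵢ = 1+10+6+9+10 = 36, with n = 5.
Posterior ∝ λ^9e^(−3λ) · λ^36e^(−5λ) = λ^45e^(−8λ), i.e. Gamma(shape=46, rate=8).
The mode of a Gamma(a, b) with a ≥ 1 (shape–rate) is (a−1)/b = 45/8 ≈ 5.625.

λ̂_MAP = 5.625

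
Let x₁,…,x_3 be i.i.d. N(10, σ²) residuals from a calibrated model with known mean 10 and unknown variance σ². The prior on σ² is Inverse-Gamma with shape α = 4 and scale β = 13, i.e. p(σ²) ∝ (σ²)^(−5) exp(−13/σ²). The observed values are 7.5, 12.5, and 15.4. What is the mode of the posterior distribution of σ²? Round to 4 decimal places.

σ̂²_MAP = 5.2046

Sum of squared deviations about the known mean: SS = (7.5−10)² + (12.5−10)² + (15.4−10)² = 41.66.
The Normal likelihood contributes (σ²)^(−n/2) exp(−SS/(2σ²)), so the posterior is Inverse-Gamma(α + n/2, β + SS/2) = Inverse-Gamma(5.5, 33.83).
The mode of Inverse-Gamma(a, b) is b/(a+1) = 33.83/6.5 ≈ 5.2046.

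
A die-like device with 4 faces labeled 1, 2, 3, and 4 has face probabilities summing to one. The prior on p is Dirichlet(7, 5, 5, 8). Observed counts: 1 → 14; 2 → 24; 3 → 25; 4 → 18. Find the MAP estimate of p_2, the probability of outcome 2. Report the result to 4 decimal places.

MAP estimate: 0.2745

The posterior is Dirichlet(αᵢ + nᵢ) = Dirichlet(21, 29, 30, 26).
For a Dirichlet(a₁,…,a_K) with all aᵢ > 1, the mode has j-th component (aⱼ − 1)/(Σaᵢ − K).
Here Σaᵢ = 106 and K = 4, so p_2 = (29 − 1)/(106 − 4) = 28/102 ≈ 0.2745.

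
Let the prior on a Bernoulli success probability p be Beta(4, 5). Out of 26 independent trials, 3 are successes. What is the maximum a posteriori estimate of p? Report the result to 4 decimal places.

Prior: Beta(4, 5).
Data: 3 successes in 26 trials. The binomial likelihood contributes p^3(1−p)^23, so the posterior is Beta(4+3, 5+23) = Beta(7, 28).
For Beta(a, b) with a, b > 1 the mode is (a−1)/(a+b−2) = 6/33 ≈ 0.1818.

p̂_MAP = 0.1818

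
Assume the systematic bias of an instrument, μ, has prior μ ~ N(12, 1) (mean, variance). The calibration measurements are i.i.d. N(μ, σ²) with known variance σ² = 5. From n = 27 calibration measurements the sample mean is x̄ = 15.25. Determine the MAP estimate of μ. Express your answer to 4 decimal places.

n = 27, x̄ = 15.25.
For a Normal prior and Normal likelihood with known variance, the posterior is Normal; its mode equals its mean, the precision-weighted average.
Prior precision 1/σ₀² = 1/1 = 1; data precision n/σ² = 27/5 = 5.4.
μ̂ = (1·12 + 5.4·15.25) / (1 + 5.4) = 94.35/6.4 = 14.7421875 ≈ 14.7422.

μ̂_MAP = 14.7422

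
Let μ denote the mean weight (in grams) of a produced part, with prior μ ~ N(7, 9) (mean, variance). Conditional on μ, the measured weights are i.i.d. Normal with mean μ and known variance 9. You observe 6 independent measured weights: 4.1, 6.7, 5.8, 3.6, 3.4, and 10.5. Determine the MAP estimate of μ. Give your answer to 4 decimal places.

n = 6; x̄ = (4.1 + 6.7 + 5.8 + 3.6 + 3.4 + 10.5)/6 = 34.1/6 = 341/60 ≈ 5.6833.
For a Normal prior and Normal likelihood with known variance, the posterior is Normal; its mode equals its mean, the precision-weighted average.
Prior precision 1/σ₀² = 1/9; data precision n/σ² = 6/9 = 2/3.
μ̂ = ((1/9)·7 + (2/3)·(341/60)) / (1/9 + 2/3) = (137/30)/(7/9) = 411/70 ≈ 5.8714.

μ̂_MAP = 5.8714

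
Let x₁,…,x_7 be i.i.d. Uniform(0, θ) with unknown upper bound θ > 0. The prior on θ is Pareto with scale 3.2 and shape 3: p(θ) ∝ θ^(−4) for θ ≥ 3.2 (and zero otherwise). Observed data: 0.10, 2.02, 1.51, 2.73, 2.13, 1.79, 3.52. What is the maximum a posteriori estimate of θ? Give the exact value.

θ̂_MAP = 3.52

The Uniform(0, θ) likelihood is θ^(−n) for θ ≥ max(xᵢ), zero otherwise. Here max(xᵢ) = 3.52.
Posterior ∝ θ^(−4) · θ^(−7) = θ^(−11) on θ ≥ max(3.2, 3.52) = 3.52.
This density is strictly decreasing in θ, so the posterior mode lies at the lower boundary of the support.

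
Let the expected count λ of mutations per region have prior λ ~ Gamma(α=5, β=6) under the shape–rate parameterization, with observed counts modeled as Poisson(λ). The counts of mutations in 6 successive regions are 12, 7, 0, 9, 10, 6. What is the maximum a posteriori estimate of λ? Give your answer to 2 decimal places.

λ̂_MAP = 4.00

Σxᵢ = 12+7+0+9+10+6 = 44, with n = 6.
Posterior ∝ λ^4e^(−6λ) · λ^44e^(−6λ) = λ^48e^(−12λ), i.e. Gamma(shape=49, rate=12).
The mode of a Gamma(a, b) with a ≥ 1 (shape–rate) is (a−1)/b = 48/12 ≈ 4.00.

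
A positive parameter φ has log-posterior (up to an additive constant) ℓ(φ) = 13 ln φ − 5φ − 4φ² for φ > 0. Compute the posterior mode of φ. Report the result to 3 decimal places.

ℓ'(φ) = 13/φ − 5 − 8φ. Setting this to zero and multiplying by φ: 8φ² + 5φ − 13 = 0.
φ = (−5 + √(5² + 4·8·13)) / (2·8) = (−5 + √441) / 16 = (−5 + 21)/16 = 1.
ℓ''(φ) = −13/φ² − 8 < 0, confirming a maximum.

φ̂_MAP = 1.000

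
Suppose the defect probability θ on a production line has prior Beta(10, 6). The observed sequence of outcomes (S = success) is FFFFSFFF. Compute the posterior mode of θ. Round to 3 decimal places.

θ̂_MAP = 0.455

Prior: Beta(10, 6).
Data: 1 success in 8 trials (from the sequence). The binomial likelihood contributes θ(1−θ)^7, so the posterior is Beta(10+1, 6+7) = Beta(11, 13).
For Beta(a, b) with a, b > 1 the mode is (a−1)/(a+b−2) = 10/22 ≈ 0.455.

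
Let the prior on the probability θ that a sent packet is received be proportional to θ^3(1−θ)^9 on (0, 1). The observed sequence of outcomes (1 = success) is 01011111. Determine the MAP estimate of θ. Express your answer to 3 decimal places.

The prior density ∝ θ^3(1−θ)^9 is the kernel of Beta(4, 10).
Data: 6 successes in 8 trials (from the sequence). The binomial likelihood contributes θ^6(1−θ)^2, so the posterior is Beta(4+6, 10+2) = Beta(10, 12).
For Beta(a, b) with a, b > 1 the mode is (a−1)/(a+b−2) = 9/20 ≈ 0.450.

θ̂_MAP = 0.450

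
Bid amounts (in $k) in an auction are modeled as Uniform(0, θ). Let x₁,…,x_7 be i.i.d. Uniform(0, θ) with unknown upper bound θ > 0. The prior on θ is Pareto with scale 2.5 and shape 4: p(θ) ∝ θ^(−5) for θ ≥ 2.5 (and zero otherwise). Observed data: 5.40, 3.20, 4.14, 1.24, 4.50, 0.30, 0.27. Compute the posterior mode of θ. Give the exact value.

θ̂_MAP = 5.40

The Uniform(0, θ) likelihood is θ^(−n) for θ ≥ max(xᵢ), zero otherwise. Here max(xᵢ) = 5.40.
Posterior ∝ θ^(−5) · θ^(−7) = θ^(−12) on θ ≥ max(2.5, 5.40) = 5.40.
This density is strictly decreasing in θ, so the posterior mode lies at the lower boundary of the support.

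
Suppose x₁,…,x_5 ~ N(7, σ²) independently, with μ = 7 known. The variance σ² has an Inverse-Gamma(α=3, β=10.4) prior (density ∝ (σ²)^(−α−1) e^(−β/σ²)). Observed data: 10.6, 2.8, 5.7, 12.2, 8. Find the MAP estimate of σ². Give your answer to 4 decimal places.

Sum of squared deviations about the known mean: SS = (10.6−7)² + (2.8−7)² + (5.7−7)² + (12.2−7)² + (8−7)² = 60.33.
The Normal likelihood contributes (σ²)^(−n/2) exp(−SS/(2σ²)), so the posterior is Inverse-Gamma(α + n/2, β + SS/2) = Inverse-Gamma(5.5, 40.565).
The mode of Inverse-Gamma(a, b) is b/(a+1) = 40.565/6.5 ≈ 6.2408.

σ̂²_MAP = 6.2408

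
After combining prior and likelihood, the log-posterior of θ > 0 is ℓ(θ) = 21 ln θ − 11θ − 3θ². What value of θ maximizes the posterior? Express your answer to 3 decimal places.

ℓ'(θ) = 21/θ − 11 − 6θ. Setting this to zero and multiplying by θ: 6θ² + 11θ − 21 = 0.
θ = (−11 + √(11² + 4·6·21)) / (2·6) = (−11 + √625) / 12 = (−11 + 25)/12 = 7/6.
ℓ''(θ) = −21/θ² − 6 < 0, confirming a maximum.

θ̂_MAP = 1.167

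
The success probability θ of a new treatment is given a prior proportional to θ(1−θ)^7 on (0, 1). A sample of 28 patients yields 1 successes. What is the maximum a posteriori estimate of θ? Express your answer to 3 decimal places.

θ̂_MAP = 0.056

The prior density ∝ θ(1−θ)^7 is the kernel of Beta(2, 8).
Data: 1 success in 28 trials. The binomial likelihood contributes θ(1−θ)^27, so the posterior is Beta(2+1, 8+27) = Beta(3, 35).
For Beta(a, b) with a, b > 1 the mode is (a−1)/(a+b−2) = 2/36 ≈ 0.056.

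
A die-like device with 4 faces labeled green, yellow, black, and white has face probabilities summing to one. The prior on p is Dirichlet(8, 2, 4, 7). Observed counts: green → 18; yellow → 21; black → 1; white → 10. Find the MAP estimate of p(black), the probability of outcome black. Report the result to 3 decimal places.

MAP estimate of p(black) = 0.060

The posterior is Dirichlet(αᵢ + nᵢ) = Dirichlet(26, 23, 5, 17).
For a Dirichlet(a₁,…,a_K) with all aᵢ > 1, the mode has j-th component (aⱼ − 1)/(Σaᵢ − K).
Here Σaᵢ = 71 and K = 4, so p(black) = (5 − 1)/(71 − 4) = 4/67 ≈ 0.060.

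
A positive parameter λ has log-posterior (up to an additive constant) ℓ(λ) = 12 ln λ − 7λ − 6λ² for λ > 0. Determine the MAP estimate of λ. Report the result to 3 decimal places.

λ̂_MAP = 0.750

ℓ'(λ) = 12/λ − 7 − 12λ. Setting this to zero and multiplying by λ: 12λ² + 7λ − 12 = 0.
λ = (−7 + √(7² + 4·12·12)) / (2·12) = (−7 + √625) / 24 = (−7 + 25)/24 = 3/4.
ℓ''(λ) = −12/λ² − 12 < 0, confirming a maximum.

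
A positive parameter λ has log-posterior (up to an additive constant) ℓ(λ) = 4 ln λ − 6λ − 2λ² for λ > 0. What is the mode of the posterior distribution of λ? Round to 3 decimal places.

ℓ'(λ) = 4/λ − 6 − 4λ. Setting this to zero and multiplying by λ: 4λ² + 6λ − 4 = 0.
λ = (−6 + √(6² + 4·4·4)) / (2·4) = (−6 + √100) / 8 = (−6 + 10)/8 = 1/2.
ℓ''(λ) = −4/λ² − 4 < 0, confirming a maximum.

λ̂_MAP = 0.500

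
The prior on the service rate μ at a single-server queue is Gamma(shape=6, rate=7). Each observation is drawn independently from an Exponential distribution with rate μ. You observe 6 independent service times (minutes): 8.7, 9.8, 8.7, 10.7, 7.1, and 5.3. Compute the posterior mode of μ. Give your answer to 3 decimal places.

The Exponential(rate=μ) likelihood is ∝ μ^n e^(−μΣtᵢ). Here n = 6 and Σtᵢ = 8.7 + 9.8 + 8.7 + 10.7 + 7.1 + 5.3 = 50.3.
Posterior ∝ μ^5e^(−7μ) · μ^6e^(−50.3μ) = μ^11e^(−57.3μ), i.e. Gamma(12, 57.3).
Mode = (a−1)/b = 11/57.3 ≈ 0.192.

μ̂_MAP = 0.192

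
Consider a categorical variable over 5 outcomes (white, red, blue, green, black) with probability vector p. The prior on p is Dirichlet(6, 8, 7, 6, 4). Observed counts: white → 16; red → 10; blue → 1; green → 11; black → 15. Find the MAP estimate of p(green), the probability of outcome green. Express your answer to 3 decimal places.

MAP estimate of p(green) = 0.203

The posterior is Dirichlet(αᵢ + nᵢ) = Dirichlet(22, 18, 8, 17, 19).
For a Dirichlet(a₁,…,a_K) with all aᵢ > 1, the mode has j-th component (aⱼ − 1)/(Σaᵢ − K).
Here Σaᵢ = 84 and K = 5, so p(green) = (17 − 1)/(84 − 5) = 16/79 ≈ 0.203.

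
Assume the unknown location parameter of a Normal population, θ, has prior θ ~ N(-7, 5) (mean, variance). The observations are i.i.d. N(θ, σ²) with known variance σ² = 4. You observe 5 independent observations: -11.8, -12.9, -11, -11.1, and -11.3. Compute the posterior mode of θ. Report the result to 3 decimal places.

n = 5; x̄ = ((-11.8) + (-12.9) + (-11) + (-11.1) + (-11.3))/5 = -58.1/5 = -11.62.
For a Normal prior and Normal likelihood with known variance, the posterior is Normal; its mode equals its mean, the precision-weighted average.
Prior precision 1/σ₀² = 1/5 = 0.2; data precision n/σ² = 5/4 = 1.25.
θ̂ = (0.2·(-7) + 1.25·(-11.62)) / (0.2 + 1.25) = (-15.925)/1.45 = -637/58 ≈ -10.983.

θ̂_MAP = -10.983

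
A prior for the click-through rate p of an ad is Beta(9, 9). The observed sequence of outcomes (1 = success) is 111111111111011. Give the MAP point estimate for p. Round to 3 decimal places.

Prior: Beta(9, 9).
Data: 14 successes in 15 trials (from the sequence). The binomial likelihood contributes p^14(1−p)^1, so the posterior is Beta(9+14, 9+1) = Beta(23, 10).
For Beta(a, b) with a, b > 1 the mode is (a−1)/(a+b−2) = 22/31 ≈ 0.710.

p̂_MAP = 0.710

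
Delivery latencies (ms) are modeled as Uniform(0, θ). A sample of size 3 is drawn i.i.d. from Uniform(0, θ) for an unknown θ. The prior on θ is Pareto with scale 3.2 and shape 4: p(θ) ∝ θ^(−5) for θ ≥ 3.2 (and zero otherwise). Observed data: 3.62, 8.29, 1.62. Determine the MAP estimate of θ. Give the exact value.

θ̂_MAP = 8.29

The Uniform(0, θ) likelihood is θ^(−n) for θ ≥ max(xᵢ), zero otherwise. Here max(xᵢ) = 8.29.
Posterior ∝ θ^(−5) · θ^(−3) = θ^(−8) on θ ≥ max(3.2, 8.29) = 8.29.
This density is strictly decreasing in θ, so the posterior mode lies at the lower boundary of the support.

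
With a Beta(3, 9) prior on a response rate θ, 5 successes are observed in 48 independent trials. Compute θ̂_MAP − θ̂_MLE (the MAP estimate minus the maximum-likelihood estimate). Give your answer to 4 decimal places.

Posterior is Beta(8, 52); MAP = (8−1)/(60−2) = 7/58 ≈ 0.12069.
MLE ignores the prior: θ̂_MLE = k/n = 5/48 ≈ 0.10417.
Difference = 7/58 − 5/48 = 23/1392 ≈ 0.0165.

MAP − MLE = 0.0165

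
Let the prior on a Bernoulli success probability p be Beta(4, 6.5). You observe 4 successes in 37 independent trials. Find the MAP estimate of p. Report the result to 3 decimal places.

Prior: Beta(4, 6.5).
Data: 4 successes in 37 trials. The binomial likelihood contributes p^4(1−p)^33, so the posterior is Beta(4+4, 6.5+33) = Beta(8, 39.5).
For Beta(a, b) with a, b > 1 the mode is (a−1)/(a+b−2) = 7/45.5 ≈ 0.154.

p̂_MAP = 0.154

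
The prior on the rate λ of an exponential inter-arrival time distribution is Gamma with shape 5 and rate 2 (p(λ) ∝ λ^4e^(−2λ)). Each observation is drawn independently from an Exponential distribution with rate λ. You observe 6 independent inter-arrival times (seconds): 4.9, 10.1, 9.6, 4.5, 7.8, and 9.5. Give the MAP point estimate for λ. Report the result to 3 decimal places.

The Exponential(rate=λ) likelihood is ∝ λ^n e^(−λΣtᵢ). Here n = 6 and Σtᵢ = 4.9 + 10.1 + 9.6 + 4.5 + 7.8 + 9.5 = 46.4.
Posterior ∝ λ^4e^(−2λ) · λ^6e^(−46.4λ) = λ^10e^(−48.4λ), i.e. Gamma(11, 48.4).
Mode = (a−1)/b = 10/48.4 ≈ 0.207.

λ̂_MAP = 0.207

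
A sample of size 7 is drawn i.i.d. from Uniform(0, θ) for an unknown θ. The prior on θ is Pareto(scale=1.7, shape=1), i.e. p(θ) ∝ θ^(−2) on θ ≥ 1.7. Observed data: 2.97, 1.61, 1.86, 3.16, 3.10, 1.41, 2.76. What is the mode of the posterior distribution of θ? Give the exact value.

The Uniform(0, θ) likelihood is θ^(−n) for θ ≥ max(xᵢ), zero otherwise. Here max(xᵢ) = 3.16.
Posterior ∝ θ^(−2) · θ^(−7) = θ^(−9) on θ ≥ max(1.7, 3.16) = 3.16.
This density is strictly decreasing in θ, so the posterior mode lies at the lower boundary of the support.

θ̂_MAP = 3.16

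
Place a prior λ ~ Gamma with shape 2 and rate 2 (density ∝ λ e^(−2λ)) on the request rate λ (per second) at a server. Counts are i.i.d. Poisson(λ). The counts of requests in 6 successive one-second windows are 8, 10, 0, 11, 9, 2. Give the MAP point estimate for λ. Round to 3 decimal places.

Σxᵢ = 8+10+0+11+9+2 = 40, with n = 6.
Posterior ∝ λe^(−2λ) · λ^40e^(−6λ) = λ^41e^(−8λ), i.e. Gamma(shape=42, rate=8).
The mode of a Gamma(a, b) with a ≥ 1 (shape–rate) is (a−1)/b = 41/8 ≈ 5.125.

λ̂_MAP = 5.125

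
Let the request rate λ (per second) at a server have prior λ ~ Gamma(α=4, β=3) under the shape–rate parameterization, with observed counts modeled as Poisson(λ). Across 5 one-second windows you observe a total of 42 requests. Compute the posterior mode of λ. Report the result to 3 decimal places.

Σxᵢ = 42, n = 5.
Posterior ∝ λ^3e^(−3λ) · λ^42e^(−5λ) = λ^45e^(−8λ), i.e. Gamma(shape=46, rate=8).
The mode of a Gamma(a, b) with a ≥ 1 (shape–rate) is (a−1)/b = 45/8 ≈ 5.625.

λ̂_MAP = 5.625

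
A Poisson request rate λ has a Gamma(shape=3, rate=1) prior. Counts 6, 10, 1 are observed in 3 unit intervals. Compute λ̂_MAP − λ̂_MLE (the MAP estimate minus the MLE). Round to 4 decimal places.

MAP − MLE = -0.9167

Σxᵢ = 17. Posterior is Gamma(20, 4); MAP = (20−1)/4 = 19/4 ≈ 4.75000.
MLE = x̄ = 17/3 ≈ 5.66667.
Difference = 19/4 − 17/3 = -11/12 ≈ -0.9167.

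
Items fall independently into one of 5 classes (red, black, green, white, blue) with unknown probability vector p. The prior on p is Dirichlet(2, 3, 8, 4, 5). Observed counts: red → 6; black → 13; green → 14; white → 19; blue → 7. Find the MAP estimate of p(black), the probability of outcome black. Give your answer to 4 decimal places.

The posterior is Dirichlet(αᵢ + nᵢ) = Dirichlet(8, 16, 22, 23, 12).
For a Dirichlet(a₁,…,a_K) with all aᵢ > 1, the mode has j-th component (aⱼ − 1)/(Σaᵢ − K).
Here Σaᵢ = 81 and K = 5, so p(black) = (16 − 1)/(81 − 5) = 15/76 ≈ 0.1974.

MAP estimate of p(black) = 0.1974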